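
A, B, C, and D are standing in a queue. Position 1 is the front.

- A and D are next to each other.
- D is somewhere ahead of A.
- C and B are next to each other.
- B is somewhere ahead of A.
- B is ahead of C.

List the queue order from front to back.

From clues 1–2: A is in {2,3,4}.
From clues 1–3: A is in {2,4}.
From clues 1–4: D → position 3, A → position 4.
From clues 1–5: B → position 1, C → position 2.

B, C, D, A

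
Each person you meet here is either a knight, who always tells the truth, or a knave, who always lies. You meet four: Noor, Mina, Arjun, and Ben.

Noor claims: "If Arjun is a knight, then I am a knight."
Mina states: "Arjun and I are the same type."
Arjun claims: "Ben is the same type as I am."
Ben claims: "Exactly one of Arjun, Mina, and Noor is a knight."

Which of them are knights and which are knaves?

Noor: knave, Mina: knave, Arjun: knight, Ben: knight

Consider Noor. Suppose Noor is a knight.
Then no assignment of the remaining roles makes every statement match its speaker's type — contradiction.
So Noor is a knave.
Consider Mina. Suppose Mina is a knight.
Then no assignment of the remaining roles makes every statement match its speaker's type — contradiction.
So Mina is a knave.
Consider Arjun. Suppose Arjun is a knave.
Then Noor's statement comes out true, contradicting Noor being a knave.
So Arjun is a knight.
With that fixed, Ben's statement is true, so Ben is a knight.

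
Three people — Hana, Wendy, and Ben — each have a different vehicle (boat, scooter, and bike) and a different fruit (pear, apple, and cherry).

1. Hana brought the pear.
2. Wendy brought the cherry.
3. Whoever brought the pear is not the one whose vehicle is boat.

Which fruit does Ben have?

Clue 1 rules out pear for Ben's fruit.
With clues 1–2, cherry is impossible for Ben's fruit.
That leaves apple.

apple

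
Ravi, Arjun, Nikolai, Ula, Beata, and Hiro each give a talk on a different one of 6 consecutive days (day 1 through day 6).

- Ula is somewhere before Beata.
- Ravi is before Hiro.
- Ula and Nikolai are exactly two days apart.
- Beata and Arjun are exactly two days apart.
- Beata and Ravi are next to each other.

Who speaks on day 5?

With clues 1–5, Arjun, Beata, Hiro, Nikolai, and Ula are ruled out for day 5.
So day 5 is Ravi.

Ravi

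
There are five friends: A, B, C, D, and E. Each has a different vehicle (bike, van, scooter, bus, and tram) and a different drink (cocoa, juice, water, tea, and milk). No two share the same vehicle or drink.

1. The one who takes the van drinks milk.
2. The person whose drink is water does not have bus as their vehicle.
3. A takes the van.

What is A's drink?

milk

With clues 1–3, cocoa, juice, tea, and water are impossible for A's drink.
That leaves milk.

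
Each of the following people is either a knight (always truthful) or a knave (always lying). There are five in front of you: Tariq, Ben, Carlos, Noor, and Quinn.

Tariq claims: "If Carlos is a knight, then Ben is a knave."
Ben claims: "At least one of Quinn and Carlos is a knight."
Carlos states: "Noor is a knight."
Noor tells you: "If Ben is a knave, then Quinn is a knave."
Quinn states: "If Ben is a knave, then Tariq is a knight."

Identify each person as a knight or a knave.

Consider Tariq. Suppose Tariq is a knight.
Then no assignment of the remaining roles makes every statement match its speaker's type — contradiction.
So Tariq is a knave.
Consider Ben. Suppose Ben is a knave.
Then Tariq's statement comes out true, contradicting Tariq being a knave.
So Ben is a knight.
With that fixed, Noor's statement is true, so Noor is a knight.
With that fixed, Quinn's statement is true, so Quinn is a knight.
With that fixed, Carlos's statement is true, so Carlos is a knight.

Tariq: knave, Ben: knight, Carlos: knight, Noor: knight, Quinn: knight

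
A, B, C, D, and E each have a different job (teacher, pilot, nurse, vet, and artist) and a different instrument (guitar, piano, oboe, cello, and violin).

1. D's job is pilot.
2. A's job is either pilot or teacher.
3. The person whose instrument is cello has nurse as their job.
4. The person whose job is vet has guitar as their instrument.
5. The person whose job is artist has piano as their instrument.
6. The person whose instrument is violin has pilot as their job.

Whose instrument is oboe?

A

With clues 1–5, B, C, and E are impossible for the one with instrument oboe.
With clues 1–6, D is impossible for the one with instrument oboe.
That leaves A.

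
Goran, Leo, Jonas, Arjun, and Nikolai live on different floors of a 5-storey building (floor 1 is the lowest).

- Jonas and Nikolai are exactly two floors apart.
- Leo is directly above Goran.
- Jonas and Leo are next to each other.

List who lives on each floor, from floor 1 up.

From clues 1–2: Goran is in {1,4}.
From clues 1–3: Goran → floor 1, Leo → floor 2, Jonas → floor 3, Arjun → floor 4, Nikolai → floor 5.

Goran, Leo, Jonas, Arjun, Nikolai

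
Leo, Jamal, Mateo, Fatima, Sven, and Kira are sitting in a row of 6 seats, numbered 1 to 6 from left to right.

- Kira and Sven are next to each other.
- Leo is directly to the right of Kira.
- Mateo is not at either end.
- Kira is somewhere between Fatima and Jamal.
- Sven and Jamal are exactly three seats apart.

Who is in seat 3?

Sven

With clues 1–4, Fatima, Jamal, Leo, and Mateo are ruled out for seat 3.
With clues 1–5, Kira is ruled out for seat 3.
So seat 3 is Sven.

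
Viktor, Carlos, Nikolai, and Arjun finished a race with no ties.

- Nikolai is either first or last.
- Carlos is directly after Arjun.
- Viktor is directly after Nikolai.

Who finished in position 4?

With clues 1–2, Arjun is ruled out for place 4.
With clues 1–3, Nikolai and Viktor are ruled out for place 4.
So place 4 is Carlos.

Carlos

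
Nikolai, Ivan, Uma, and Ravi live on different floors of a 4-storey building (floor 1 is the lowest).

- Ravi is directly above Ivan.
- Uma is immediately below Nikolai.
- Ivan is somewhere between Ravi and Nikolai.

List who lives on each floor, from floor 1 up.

From clue 1: Ivan is in {1,2,3}.
From clues 1–2: Nikolai is in {2,4}.
From clues 1–3: Uma → floor 1, Nikolai → floor 2, Ivan → floor 3, Ravi → floor 4.

Uma, Nikolai, Ivan, Ravi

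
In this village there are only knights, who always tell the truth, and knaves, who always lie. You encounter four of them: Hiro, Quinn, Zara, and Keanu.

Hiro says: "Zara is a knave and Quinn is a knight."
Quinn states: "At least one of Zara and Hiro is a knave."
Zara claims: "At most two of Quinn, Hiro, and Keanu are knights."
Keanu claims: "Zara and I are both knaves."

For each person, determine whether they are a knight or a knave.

Consider Hiro. Suppose Hiro is a knight.
Then no assignment of the remaining roles makes every statement match its speaker's type — contradiction.
So Hiro is a knave.
With that fixed, Quinn's statement is true, so Quinn is a knight.
With that fixed, Zara's statement is true, so Zara is a knight.
With that fixed, Keanu's statement is false, so Keanu is a knave.

Hiro: knave, Quinn: knight, Zara: knight, Keanu: knave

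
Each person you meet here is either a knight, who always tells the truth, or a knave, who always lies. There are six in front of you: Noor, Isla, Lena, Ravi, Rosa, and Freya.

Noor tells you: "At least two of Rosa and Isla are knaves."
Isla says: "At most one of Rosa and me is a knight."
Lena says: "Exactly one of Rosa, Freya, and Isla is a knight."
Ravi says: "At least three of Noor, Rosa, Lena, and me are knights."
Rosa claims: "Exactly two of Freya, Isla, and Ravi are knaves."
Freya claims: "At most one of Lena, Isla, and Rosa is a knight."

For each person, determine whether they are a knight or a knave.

Consider Noor. Suppose Noor is a knight.
Then no assignment of the remaining roles makes every statement match its speaker's type — contradiction.
So Noor is a knave.
Consider Isla. Suppose Isla is a knave.
Then Isla's own statement would have to be false, but it can't be — contradiction.
So Isla is a knight.
Consider Lena. Suppose Lena is a knight.
Then no assignment of the remaining roles makes every statement match its speaker's type — contradiction.
So Lena is a knave.
With that fixed, Ravi's statement is false, so Ravi is a knave.
Consider Rosa. Suppose Rosa is a knight.
Then Isla's statement comes out false, contradicting Isla being a knight.
So Rosa is a knave.
With that fixed, Freya's statement is true, so Freya is a knight.

Noor: knave, Isla: knight, Lena: knave, Ravi: knave, Rosa: knave, Freya: knight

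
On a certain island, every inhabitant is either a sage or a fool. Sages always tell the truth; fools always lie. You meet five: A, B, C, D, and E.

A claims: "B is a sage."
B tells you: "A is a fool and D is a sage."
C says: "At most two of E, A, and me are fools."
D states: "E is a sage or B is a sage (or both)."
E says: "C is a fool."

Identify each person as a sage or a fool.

A: fool, B: fool, C: sage, D: fool, E: fool

Consider A. Suppose A is a sage.
Then no assignment of the remaining roles makes every statement match its speaker's type — contradiction.
So A is a fool.
Consider B. Suppose B is a sage.
Then A's statement comes out true, contradicting A being a fool.
So B is a fool.
Consider C. Suppose C is a fool.
Then no assignment of the remaining roles makes every statement match its speaker's type — contradiction.
So C is a sage.
With that fixed, E's statement is false, so E is a fool.
With that fixed, D's statement is false, so D is a fool.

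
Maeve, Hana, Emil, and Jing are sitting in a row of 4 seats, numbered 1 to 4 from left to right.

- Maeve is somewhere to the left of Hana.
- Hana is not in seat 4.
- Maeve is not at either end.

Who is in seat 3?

With clues 1–2, Maeve is ruled out for seat 3.
With clues 1–3, Emil and Jing are ruled out for seat 3.
So seat 3 is Hana.

Hana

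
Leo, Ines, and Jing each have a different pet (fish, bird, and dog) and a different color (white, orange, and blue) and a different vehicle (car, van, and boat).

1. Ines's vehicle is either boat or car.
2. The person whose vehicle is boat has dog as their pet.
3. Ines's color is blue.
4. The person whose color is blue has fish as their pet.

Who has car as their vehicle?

Ines

With clues 1–4, Jing and Leo are impossible for the one with vehicle car.
That leaves Ines.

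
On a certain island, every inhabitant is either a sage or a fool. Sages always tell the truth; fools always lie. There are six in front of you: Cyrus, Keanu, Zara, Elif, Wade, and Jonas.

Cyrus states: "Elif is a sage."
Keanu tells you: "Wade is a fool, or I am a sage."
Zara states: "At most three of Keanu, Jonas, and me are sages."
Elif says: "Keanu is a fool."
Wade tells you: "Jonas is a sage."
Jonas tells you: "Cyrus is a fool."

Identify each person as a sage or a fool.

Regardless of anyone's role, Zara's statement is true, so Zara is a sage.
Consider Cyrus. Suppose Cyrus is a sage.
Then no assignment of the remaining roles makes every statement match its speaker's type — contradiction.
So Cyrus is a fool.
With that fixed, Jonas's statement is true, so Jonas is a sage.
With that fixed, Wade's statement is true, so Wade is a sage.
Consider Keanu. Suppose Keanu is a fool.
Then no assignment of the remaining roles makes every statement match its speaker's type — contradiction.
So Keanu is a sage.
With that fixed, Elif's statement is false, so Elif is a fool.

Cyrus: fool, Keanu: sage, Zara: sage, Elif: fool, Wade: sage, Jonas: sage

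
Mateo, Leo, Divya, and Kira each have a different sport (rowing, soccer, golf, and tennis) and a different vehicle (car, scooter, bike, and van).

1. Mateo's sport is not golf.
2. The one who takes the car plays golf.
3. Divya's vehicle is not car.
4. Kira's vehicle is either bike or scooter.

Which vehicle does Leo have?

With clues 1–4, bike, scooter, and van are impossible for Leo's vehicle.
That leaves car.

car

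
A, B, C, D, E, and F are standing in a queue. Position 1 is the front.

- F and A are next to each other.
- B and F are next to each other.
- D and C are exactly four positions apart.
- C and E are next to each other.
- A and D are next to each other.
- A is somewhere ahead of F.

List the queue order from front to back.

From clues 1–2: F is in {2,3,4,5}.
From clues 1–3: E is in {1,6}.
From clues 1–4: C is in {2,5}.
From clues 1–5: A is in {2,5}.
From clues 1–6: D → position 1, A → position 2, F → position 3, B → position 4, C → position 5, E → position 6.

D, A, F, B, C, E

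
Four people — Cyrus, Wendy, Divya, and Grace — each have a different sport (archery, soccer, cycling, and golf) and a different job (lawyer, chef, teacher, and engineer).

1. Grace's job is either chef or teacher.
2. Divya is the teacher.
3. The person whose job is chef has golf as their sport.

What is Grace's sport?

With clues 1–3, archery, cycling, and soccer are impossible for Grace's sport.
That leaves golf.

golf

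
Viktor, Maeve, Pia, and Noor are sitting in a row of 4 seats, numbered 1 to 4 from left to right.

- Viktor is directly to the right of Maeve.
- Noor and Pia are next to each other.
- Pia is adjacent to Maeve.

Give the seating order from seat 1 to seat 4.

Noor, Pia, Maeve, Viktor

From clue 1: Viktor is in {2,3,4}.
From clues 1–2: Viktor is in {2,4}.
From clues 1–3: Noor → seat 1, Pia → seat 2, Maeve → seat 3, Viktor → seat 4.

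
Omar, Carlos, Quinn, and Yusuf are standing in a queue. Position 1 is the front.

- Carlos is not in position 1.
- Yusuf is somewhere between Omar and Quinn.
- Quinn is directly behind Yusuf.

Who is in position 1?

Omar

With clue 1, Carlos is ruled out for position 1.
With clues 1–2, Yusuf is ruled out for position 1.
With clues 1–3, Quinn is ruled out for position 1.
So position 1 is Omar.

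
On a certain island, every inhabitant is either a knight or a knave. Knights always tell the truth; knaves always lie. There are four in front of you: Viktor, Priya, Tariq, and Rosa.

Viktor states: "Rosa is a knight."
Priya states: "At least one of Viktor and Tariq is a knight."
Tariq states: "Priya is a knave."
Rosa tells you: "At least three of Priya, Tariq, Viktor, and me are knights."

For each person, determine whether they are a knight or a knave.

Consider Viktor. Suppose Viktor is a knave.
Then no assignment of the remaining roles makes every statement match its speaker's type — contradiction.
So Viktor is a knight.
With that fixed, Priya's statement is true, so Priya is a knight.
With that fixed, Tariq's statement is false, so Tariq is a knave.
Consider Rosa. Suppose Rosa is a knave.
Then Viktor's statement comes out false, contradicting Viktor being a knight.
So Rosa is a knight.

Viktor: knight, Priya: knight, Tariq: knave, Rosa: knight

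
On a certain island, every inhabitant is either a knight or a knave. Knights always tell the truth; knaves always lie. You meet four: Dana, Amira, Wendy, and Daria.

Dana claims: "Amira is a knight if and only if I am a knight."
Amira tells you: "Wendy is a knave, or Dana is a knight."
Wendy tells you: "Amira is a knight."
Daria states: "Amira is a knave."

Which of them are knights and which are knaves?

Dana: knight, Amira: knight, Wendy: knight, Daria: knave

Consider Dana. Suppose Dana is a knave.
Then no assignment of the remaining roles makes every statement match its speaker's type — contradiction.
So Dana is a knight.
With that fixed, Amira's statement is true, so Amira is a knight.
With that fixed, Wendy's statement is true, so Wendy is a knight.
With that fixed, Daria's statement is false, so Daria is a knave.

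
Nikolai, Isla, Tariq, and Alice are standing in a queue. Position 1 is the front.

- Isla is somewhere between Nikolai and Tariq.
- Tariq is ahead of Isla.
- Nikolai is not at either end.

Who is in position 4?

Alice

With clue 1, Isla is ruled out for position 4.
With clues 1–2, Tariq is ruled out for position 4.
With clues 1–3, Nikolai is ruled out for position 4.
So position 4 is Alice.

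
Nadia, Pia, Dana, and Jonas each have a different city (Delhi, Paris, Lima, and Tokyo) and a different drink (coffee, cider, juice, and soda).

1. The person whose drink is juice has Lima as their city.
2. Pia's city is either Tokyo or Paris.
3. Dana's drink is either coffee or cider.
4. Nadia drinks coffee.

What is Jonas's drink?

juice

With clues 1–4, cider, coffee, and soda are impossible for Jonas's drink.
That leaves juice.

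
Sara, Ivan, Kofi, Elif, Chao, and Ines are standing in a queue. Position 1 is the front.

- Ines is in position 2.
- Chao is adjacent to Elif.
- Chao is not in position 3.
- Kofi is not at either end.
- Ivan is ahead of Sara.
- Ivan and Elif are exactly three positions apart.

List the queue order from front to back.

From clue 1: Ines → position 2.
From clues 1–2: Elif is in {3,4,5,6}.
From clues 1–3: Chao is in {4,5,6}.
From clues 1–4: Kofi is in {3,4,5}.
From clues 1–5: Ivan → position 1.
From clues 1–6: Kofi → position 3, Elif → position 4, Chao → position 5, Sara → position 6.

Ivan, Ines, Kofi, Elif, Chao, Sara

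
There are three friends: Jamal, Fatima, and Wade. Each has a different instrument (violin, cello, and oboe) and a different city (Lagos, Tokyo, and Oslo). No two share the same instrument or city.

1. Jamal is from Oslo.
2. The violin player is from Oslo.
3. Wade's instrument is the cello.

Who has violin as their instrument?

With clues 1–2, Fatima and Wade are impossible for the one with instrument violin.
That leaves Jamal.

Jamal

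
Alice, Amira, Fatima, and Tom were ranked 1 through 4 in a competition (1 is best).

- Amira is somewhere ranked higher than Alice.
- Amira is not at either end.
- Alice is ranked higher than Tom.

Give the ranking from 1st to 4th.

From clue 1: Alice is in {2,3,4}.
From clues 1–2: Alice is in {3,4}.
From clues 1–3: Fatima → rank 1, Amira → rank 2, Alice → rank 3, Tom → rank 4.

Fatima, Amira, Alice, Tom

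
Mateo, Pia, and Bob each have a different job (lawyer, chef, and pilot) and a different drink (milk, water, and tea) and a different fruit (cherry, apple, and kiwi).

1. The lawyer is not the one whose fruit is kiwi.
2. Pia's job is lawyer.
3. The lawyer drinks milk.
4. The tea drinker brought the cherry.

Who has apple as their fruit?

With clues 1–4, Bob and Mateo are impossible for the one with fruit apple.
That leaves Pia.

Pia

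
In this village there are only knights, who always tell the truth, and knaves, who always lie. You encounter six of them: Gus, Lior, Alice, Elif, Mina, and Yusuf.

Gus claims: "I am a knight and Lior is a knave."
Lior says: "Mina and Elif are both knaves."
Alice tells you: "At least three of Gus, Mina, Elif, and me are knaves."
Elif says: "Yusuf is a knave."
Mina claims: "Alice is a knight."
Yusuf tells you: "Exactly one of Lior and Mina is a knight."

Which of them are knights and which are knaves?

Consider Gus. Suppose Gus is a knave.
Then no assignment of the remaining roles makes every statement match its speaker's type — contradiction.
So Gus is a knight.
Consider Lior. Suppose Lior is a knight.
Then Gus's statement comes out false, contradicting Gus being a knight.
So Lior is a knave.
Consider Alice. Suppose Alice is a knight.
Then Alice's own statement would have to be true, but it can't be — contradiction.
So Alice is a knave.
With that fixed, Mina's statement is false, so Mina is a knave.
With that fixed, Yusuf's statement is false, so Yusuf is a knave.
With that fixed, Elif's statement is true, so Elif is a knight.

Gus: knight, Lior: knave, Alice: knave, Elif: knight, Mina: knave, Yusuf: knave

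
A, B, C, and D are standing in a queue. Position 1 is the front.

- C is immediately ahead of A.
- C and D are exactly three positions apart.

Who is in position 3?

B

With clues 1–2, A, C, and D are ruled out for position 3.
So position 3 is B.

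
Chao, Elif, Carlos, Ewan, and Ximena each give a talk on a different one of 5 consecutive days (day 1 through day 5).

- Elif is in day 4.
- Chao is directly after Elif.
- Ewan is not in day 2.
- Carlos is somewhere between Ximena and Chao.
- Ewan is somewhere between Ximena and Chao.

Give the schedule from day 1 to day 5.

Ximena, Carlos, Ewan, Elif, Chao

From clue 1: Elif → day 4.
From clues 1–2: Chao → day 5.
From clues 1–3: Ewan is in {1,3}.
From clues 1–4: Carlos is in {2,3}.
From clues 1–5: Ximena → day 1, Carlos → day 2, Ewan → day 3.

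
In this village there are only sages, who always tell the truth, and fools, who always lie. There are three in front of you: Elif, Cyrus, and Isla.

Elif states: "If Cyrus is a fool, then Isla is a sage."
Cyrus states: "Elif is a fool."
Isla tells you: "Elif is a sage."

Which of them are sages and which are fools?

Consider Elif. Suppose Elif is a fool.
Then no assignment of the remaining roles makes every statement match its speaker's type — contradiction.
So Elif is a sage.
With that fixed, Cyrus's statement is false, so Cyrus is a fool.
With that fixed, Isla's statement is true, so Isla is a sage.

Elif: sage, Cyrus: fool, Isla: sage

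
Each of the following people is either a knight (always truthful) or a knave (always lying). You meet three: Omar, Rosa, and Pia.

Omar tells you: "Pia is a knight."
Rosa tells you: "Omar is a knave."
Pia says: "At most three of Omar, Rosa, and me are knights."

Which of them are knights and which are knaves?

Omar: knight, Rosa: knave, Pia: knight

Regardless of anyone's role, Pia's statement is true, so Pia is a knight.
With that fixed, Omar's statement is true, so Omar is a knight.
With that fixed, Rosa's statement is false, so Rosa is a knave.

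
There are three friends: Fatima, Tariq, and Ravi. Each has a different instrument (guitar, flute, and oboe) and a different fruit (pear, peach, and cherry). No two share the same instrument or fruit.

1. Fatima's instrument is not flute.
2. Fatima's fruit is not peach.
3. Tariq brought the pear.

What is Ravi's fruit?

With clues 1–3, cherry and pear are impossible for Ravi's fruit.
That leaves peach.

peach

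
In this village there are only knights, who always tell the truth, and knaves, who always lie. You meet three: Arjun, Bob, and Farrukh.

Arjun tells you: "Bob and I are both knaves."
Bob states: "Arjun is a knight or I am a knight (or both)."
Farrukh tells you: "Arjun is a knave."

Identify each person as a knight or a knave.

Consider Arjun. Suppose Arjun is a knight.
Then Arjun's own statement would have to be true, but it can't be — contradiction.
So Arjun is a knave.
With that fixed, Farrukh's statement is true, so Farrukh is a knight.
Consider Bob. Suppose Bob is a knave.
Then Arjun's statement comes out true, contradicting Arjun being a knave.
So Bob is a knight.

Arjun: knave, Bob: knight, Farrukh: knight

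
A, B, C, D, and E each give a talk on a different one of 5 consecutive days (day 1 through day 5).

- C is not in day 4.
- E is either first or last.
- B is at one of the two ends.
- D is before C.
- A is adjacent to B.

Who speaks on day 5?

B

With clues 1–3, A, C, and D are ruled out for day 5.
With clues 1–5, E is ruled out for day 5.
So day 5 is B.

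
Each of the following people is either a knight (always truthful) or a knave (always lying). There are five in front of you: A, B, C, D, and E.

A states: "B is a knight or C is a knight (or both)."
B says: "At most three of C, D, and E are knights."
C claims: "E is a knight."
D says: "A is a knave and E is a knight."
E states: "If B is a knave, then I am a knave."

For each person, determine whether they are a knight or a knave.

A: knight, B: knight, C: knight, D: knave, E: knight

Regardless of anyone's role, B's statement is true, so B is a knight.
With that fixed, E's statement is true, so E is a knight.
With that fixed, A's statement is true, so A is a knight.
With that fixed, C's statement is true, so C is a knight.
With that fixed, D's statement is false, so D is a knave.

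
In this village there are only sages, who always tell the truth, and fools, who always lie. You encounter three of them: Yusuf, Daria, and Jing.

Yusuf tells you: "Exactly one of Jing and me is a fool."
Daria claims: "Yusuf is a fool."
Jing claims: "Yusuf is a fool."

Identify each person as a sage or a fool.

Yusuf: sage, Daria: fool, Jing: fool

Consider Yusuf. Suppose Yusuf is a fool.
Then no assignment of the remaining roles makes every statement match its speaker's type — contradiction.
So Yusuf is a sage.
With that fixed, Daria's statement is false, so Daria is a fool.
With that fixed, Jing's statement is false, so Jing is a fool.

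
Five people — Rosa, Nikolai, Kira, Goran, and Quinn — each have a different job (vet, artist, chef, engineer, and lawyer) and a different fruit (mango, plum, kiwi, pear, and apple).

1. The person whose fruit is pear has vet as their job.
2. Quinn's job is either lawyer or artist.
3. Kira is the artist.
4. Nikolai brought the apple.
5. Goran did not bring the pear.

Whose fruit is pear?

With clues 1–2, Quinn is impossible for the one with fruit pear.
With clues 1–3, Kira is impossible for the one with fruit pear.
With clues 1–4, Nikolai is impossible for the one with fruit pear.
With clues 1–5, Goran is impossible for the one with fruit pear.
That leaves Rosa.

Rosa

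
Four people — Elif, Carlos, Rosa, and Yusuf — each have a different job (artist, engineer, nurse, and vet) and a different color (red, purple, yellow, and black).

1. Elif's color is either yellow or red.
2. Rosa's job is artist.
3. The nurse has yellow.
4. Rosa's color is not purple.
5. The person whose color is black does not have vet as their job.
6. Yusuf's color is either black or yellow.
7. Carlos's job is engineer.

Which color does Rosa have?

black

With clues 1–3, yellow is impossible for Rosa's color.
With clues 1–4, purple is impossible for Rosa's color.
With clues 1–7, red is impossible for Rosa's color.
That leaves black.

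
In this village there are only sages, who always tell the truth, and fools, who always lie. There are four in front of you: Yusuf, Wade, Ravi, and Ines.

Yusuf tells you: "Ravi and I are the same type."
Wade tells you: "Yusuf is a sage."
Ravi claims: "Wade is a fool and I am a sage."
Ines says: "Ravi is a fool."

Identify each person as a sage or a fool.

Yusuf: fool, Wade: fool, Ravi: sage, Ines: fool

Consider Yusuf. Suppose Yusuf is a sage.
Then no assignment of the remaining roles makes every statement match its speaker's type — contradiction.
So Yusuf is a fool.
With that fixed, Wade's statement is false, so Wade is a fool.
Consider Ravi. Suppose Ravi is a fool.
Then Yusuf's statement comes out true, contradicting Yusuf being a fool.
So Ravi is a sage.
With that fixed, Ines's statement is false, so Ines is a fool.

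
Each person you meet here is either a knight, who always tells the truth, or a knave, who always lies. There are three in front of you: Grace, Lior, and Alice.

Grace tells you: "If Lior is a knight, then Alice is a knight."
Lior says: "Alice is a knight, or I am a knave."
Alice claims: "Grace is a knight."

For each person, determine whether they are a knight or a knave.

Consider Grace. Suppose Grace is a knave.
Then no assignment of the remaining roles makes every statement match its speaker's type — contradiction.
So Grace is a knight.
With that fixed, Alice's statement is true, so Alice is a knight.
With that fixed, Lior's statement is true, so Lior is a knight.

Grace: knight, Lior: knight, Alice: knight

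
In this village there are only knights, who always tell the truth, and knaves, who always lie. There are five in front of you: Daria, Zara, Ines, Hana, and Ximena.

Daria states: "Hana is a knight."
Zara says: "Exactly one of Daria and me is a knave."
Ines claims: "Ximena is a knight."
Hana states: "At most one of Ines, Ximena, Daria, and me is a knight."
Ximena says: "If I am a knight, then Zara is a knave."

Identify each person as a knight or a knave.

Daria: knave, Zara: knave, Ines: knight, Hana: knave, Ximena: knight

Consider Daria. Suppose Daria is a knight.
Then whichever role Zara has, Zara's statement has the wrong truth value — contradiction.
So Daria is a knave.
Consider Zara. Suppose Zara is a knight.
Then whichever role Ximena has, Ximena's statement has the wrong truth value — contradiction.
So Zara is a knave.
With that fixed, Ximena's statement is true, so Ximena is a knight.
With that fixed, Ines's statement is true, so Ines is a knight.
With that fixed, Hana's statement is false, so Hana is a knave.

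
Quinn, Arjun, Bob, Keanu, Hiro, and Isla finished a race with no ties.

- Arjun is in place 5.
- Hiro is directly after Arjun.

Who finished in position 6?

Hiro

With clue 1, Arjun is ruled out for place 6.
With clues 1–2, Bob, Isla, Keanu, and Quinn are ruled out for place 6.
So place 6 is Hiro.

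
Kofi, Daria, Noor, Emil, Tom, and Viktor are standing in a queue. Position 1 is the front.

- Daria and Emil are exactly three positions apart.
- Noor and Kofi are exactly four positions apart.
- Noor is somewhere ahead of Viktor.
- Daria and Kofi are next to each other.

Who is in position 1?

Noor

With clues 1–2, Tom and Viktor are ruled out for position 1.
With clues 1–3, Kofi is ruled out for position 1.
With clues 1–4, Daria and Emil are ruled out for position 1.
So position 1 is Noor.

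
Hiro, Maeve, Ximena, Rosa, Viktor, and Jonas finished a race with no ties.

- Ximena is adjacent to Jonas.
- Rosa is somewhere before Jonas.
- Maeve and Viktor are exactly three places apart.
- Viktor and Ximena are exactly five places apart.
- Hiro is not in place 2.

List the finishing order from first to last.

From clues 1–2: Rosa is in {1,2,3,4}.
From clues 1–3: Rosa is in {1,2,3}.
From clues 1–4: Viktor → place 1, Maeve → place 4, Jonas → place 5, Ximena → place 6.
From clues 1–5: Rosa → place 2, Hiro → place 3.

Viktor, Rosa, Hiro, Maeve, Jonas, Ximena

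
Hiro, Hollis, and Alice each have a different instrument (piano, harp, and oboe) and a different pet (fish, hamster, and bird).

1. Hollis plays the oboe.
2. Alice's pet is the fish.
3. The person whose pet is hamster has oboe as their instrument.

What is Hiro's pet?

bird

With clues 1–2, fish is impossible for Hiro's pet.
With clues 1–3, hamster is impossible for Hiro's pet.
That leaves bird.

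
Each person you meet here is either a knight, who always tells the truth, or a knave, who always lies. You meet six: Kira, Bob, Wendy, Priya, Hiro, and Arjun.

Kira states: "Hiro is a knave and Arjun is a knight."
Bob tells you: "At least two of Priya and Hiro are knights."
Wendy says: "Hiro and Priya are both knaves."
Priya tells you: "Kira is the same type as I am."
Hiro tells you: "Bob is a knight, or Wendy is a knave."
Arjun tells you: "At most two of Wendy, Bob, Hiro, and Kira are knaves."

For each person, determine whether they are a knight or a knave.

Consider Kira. Suppose Kira is a knave.
Then whichever role Priya has, Priya's statement has the wrong truth value — contradiction.
So Kira is a knight.
Consider Bob. Suppose Bob is a knight.
Then no assignment of the remaining roles makes every statement match its speaker's type — contradiction.
So Bob is a knave.
Consider Wendy. Suppose Wendy is a knave.
Then no assignment of the remaining roles makes every statement match its speaker's type — contradiction.
So Wendy is a knight.
With that fixed, Hiro's statement is false, so Hiro is a knave.
With that fixed, Arjun's statement is true, so Arjun is a knight.
Consider Priya. Suppose Priya is a knight.
Then Wendy's statement comes out false, contradicting Wendy being a knight.
So Priya is a knave.

Kira: knight, Bob: knave, Wendy: knight, Priya: knave, Hiro: knave, Arjun: knight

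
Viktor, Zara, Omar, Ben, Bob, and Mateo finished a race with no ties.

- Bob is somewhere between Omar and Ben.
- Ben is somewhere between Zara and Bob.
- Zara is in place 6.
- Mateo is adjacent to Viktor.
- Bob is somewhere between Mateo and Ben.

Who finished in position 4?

With clues 1–3, Omar and Zara are ruled out for place 4.
With clues 1–4, Ben is ruled out for place 4.
With clues 1–5, Mateo and Viktor are ruled out for place 4.
So place 4 is Bob.

Bob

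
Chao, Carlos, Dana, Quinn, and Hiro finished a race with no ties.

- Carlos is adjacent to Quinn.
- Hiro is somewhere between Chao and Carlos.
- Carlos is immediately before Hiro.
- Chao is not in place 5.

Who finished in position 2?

Carlos

With clues 1–3, Chao, Dana, and Hiro are ruled out for place 2.
With clues 1–4, Quinn is ruled out for place 2.
So place 2 is Carlos.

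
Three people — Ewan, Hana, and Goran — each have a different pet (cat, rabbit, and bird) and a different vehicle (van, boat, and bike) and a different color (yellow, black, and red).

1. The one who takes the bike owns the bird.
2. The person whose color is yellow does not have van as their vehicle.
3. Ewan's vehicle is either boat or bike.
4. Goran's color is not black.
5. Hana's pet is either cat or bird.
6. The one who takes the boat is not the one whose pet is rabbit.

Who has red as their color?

Goran

With clues 1–6, Ewan and Hana are impossible for the one with color red.
That leaves Goran.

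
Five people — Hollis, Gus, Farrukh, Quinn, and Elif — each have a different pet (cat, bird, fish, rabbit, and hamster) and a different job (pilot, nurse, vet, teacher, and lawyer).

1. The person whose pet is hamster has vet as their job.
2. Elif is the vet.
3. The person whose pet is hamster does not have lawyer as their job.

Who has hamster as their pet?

With clues 1–2, Farrukh, Gus, Hollis, and Quinn are impossible for the one with pet hamster.
That leaves Elif.

Elif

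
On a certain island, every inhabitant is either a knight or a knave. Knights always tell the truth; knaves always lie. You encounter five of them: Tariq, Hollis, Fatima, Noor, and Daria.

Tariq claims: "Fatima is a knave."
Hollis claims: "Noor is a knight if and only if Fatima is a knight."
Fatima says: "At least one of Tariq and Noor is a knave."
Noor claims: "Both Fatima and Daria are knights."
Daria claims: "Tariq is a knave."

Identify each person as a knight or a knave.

Consider Tariq. Suppose Tariq is a knight.
Then no assignment of the remaining roles makes every statement match its speaker's type — contradiction.
So Tariq is a knave.
With that fixed, Fatima's statement is true, so Fatima is a knight.
With that fixed, Daria's statement is true, so Daria is a knight.
With that fixed, Noor's statement is true, so Noor is a knight.
With that fixed, Hollis's statement is true, so Hollis is a knight.

Tariq: knave, Hollis: knight, Fatima: knight, Noor: knight, Daria: knight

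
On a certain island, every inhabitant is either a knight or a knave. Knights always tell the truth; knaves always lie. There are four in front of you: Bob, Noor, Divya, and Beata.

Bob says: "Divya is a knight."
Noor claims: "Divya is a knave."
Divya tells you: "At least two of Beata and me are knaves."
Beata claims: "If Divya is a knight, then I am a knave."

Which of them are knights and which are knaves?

Bob: knave, Noor: knight, Divya: knave, Beata: knight

Consider Bob. Suppose Bob is a knight.
Then no assignment of the remaining roles makes every statement match its speaker's type — contradiction.
So Bob is a knave.
Consider Noor. Suppose Noor is a knave.
Then no assignment of the remaining roles makes every statement match its speaker's type — contradiction.
So Noor is a knight.
Consider Divya. Suppose Divya is a knight.
Then Bob's statement comes out true, contradicting Bob being a knave.
So Divya is a knave.
With that fixed, Beata's statement is true, so Beata is a knight.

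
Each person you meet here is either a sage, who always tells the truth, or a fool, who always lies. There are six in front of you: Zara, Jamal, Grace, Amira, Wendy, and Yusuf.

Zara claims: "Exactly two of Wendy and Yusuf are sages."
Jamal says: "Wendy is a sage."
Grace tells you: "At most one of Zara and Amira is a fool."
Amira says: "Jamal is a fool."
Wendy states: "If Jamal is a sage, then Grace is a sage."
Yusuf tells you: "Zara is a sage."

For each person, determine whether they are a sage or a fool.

Consider Zara. Suppose Zara is a fool.
Then no assignment of the remaining roles makes every statement match its speaker's type — contradiction.
So Zara is a sage.
With that fixed, Grace's statement is true, so Grace is a sage.
With that fixed, Wendy's statement is true, so Wendy is a sage.
With that fixed, Yusuf's statement is true, so Yusuf is a sage.
With that fixed, Jamal's statement is true, so Jamal is a sage.
With that fixed, Amira's statement is false, so Amira is a fool.

Zara: sage, Jamal: sage, Grace: sage, Amira: fool, Wendy: sage, Yusuf: sage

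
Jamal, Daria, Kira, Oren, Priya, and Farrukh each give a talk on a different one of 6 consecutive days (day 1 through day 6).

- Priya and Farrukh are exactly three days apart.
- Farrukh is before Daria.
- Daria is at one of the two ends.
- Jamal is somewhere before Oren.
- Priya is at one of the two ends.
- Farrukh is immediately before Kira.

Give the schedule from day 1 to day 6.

Priya, Jamal, Oren, Farrukh, Kira, Daria

From clues 1–2: Daria is in {2,3,4,5,6}.
From clues 1–3: Daria → day 6.
From clues 1–4: Jamal is in {1,2,3}.
From clues 1–5: Priya → day 1, Farrukh → day 4.
From clues 1–6: Jamal → day 2, Oren → day 3, Kira → day 5.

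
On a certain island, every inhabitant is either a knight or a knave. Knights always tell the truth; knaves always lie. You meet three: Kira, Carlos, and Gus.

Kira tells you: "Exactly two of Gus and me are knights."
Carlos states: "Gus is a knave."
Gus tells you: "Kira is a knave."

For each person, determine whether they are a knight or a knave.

Kira: knave, Carlos: knave, Gus: knight

Consider Kira. Suppose Kira is a knight.
Then no assignment of the remaining roles makes every statement match its speaker's type — contradiction.
So Kira is a knave.
With that fixed, Gus's statement is true, so Gus is a knight.
With that fixed, Carlos's statement is false, so Carlos is a knave.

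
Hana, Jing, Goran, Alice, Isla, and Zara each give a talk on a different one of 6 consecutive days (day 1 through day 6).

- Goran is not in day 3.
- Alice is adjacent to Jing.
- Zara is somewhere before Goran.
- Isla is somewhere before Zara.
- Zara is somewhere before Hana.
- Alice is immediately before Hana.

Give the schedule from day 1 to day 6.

Isla, Zara, Jing, Alice, Hana, Goran

From clue 1: Goran is in {1,2,4,5,6}.
From clues 1–3: Goran is in {2,4,5,6}.
From clues 1–4: Goran is in {4,5,6}.
From clues 1–5: Isla is in {1,3}.
From clues 1–6: Isla → day 1, Zara → day 2, Jing → day 3, Alice → day 4, Hana → day 5, Goran → day 6.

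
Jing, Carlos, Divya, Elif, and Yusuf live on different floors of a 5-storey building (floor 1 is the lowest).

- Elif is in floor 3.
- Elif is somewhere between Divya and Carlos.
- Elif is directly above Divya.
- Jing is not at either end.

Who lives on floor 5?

With clue 1, Elif is ruled out for floor 5.
With clues 1–3, Divya is ruled out for floor 5.
With clues 1–4, Jing and Yusuf are ruled out for floor 5.
So floor 5 is Carlos.

Carlos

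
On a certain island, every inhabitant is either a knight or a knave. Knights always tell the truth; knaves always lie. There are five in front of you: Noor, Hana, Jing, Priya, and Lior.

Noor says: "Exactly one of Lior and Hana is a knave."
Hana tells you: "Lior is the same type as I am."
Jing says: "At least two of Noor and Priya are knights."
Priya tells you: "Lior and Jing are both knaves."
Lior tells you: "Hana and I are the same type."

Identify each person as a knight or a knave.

Consider Noor. Suppose Noor is a knight.
Then no assignment of the remaining roles makes every statement match its speaker's type — contradiction.
So Noor is a knave.
With that fixed, Jing's statement is false, so Jing is a knave.
Consider Hana. Suppose Hana is a knave.
Then whichever role Lior has, Lior's statement has the wrong truth value — contradiction.
So Hana is a knight.
Consider Priya. Suppose Priya is a knight.
Then no assignment of the remaining roles makes every statement match its speaker's type — contradiction.
So Priya is a knave.
Consider Lior. Suppose Lior is a knave.
Then Noor's statement comes out true, contradicting Noor being a knave.
So Lior is a knight.

Noor: knave, Hana: knight, Jing: knave, Priya: knave, Lior: knight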